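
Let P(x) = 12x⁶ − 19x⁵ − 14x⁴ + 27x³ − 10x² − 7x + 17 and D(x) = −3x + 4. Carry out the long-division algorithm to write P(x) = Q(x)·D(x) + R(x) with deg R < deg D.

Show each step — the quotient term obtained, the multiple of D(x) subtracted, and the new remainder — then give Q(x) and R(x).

Step 1: lead(12x⁶ − 19x⁵ − 14x⁴ + 27x³ − 10x² − 7x + 17) ÷ lead(D) = 12x⁶ ÷ −3x = −4x⁵. Subtract (−4x⁵)·D = 12x⁶ − 16x⁵. Remainder: −3x⁵ − 14x⁴ + 27x³ − 10x² − 7x + 17.
Step 2: lead(−3x⁵ − 14x⁴ + 27x³ − 10x² − 7x + 17) ÷ lead(D) = −3x⁵ ÷ −3x = x⁴. Subtract (x⁴)·D = −3x⁵ + 4x⁴. Remainder: −18x⁴ + 27x³ − 10x² − 7x + 17.
Step 3: lead(−18x⁴ + 27x³ − 10x² − 7x + 17) ÷ lead(D) = −18x⁴ ÷ −3x = 6x³. Subtract (6x³)·D = −18x⁴ + 24x³. Remainder: 3x³ − 10x² − 7x + 17.
Step 4: lead(3x³ − 10x² − 7x + 17) ÷ lead(D) = 3x³ ÷ −3x = −x². Subtract (−x²)·D = 3x³ − 4x². Remainder: −6x² − 7x + 17.
Step 5: lead(−6x² − 7x + 17) ÷ lead(D) = −6x² ÷ −3x = 2x. Subtract (2x)·D = −6x² + 8x. Remainder: −15x + 17.
Step 6: lead(−15x + 17) ÷ lead(D) = −15x ÷ −3x = 5. Subtract (5)·D = −15x + 20. Remainder: −3.

Q(x) = −4x⁵ + x⁴ + 6x³ − x² + 2x + 5; R(x) = −3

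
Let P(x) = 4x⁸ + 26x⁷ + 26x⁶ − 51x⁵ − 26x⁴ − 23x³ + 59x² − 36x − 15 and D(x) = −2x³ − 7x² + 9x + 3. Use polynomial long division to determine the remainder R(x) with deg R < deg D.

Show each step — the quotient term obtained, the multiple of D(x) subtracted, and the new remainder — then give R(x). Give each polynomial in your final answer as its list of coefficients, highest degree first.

R = [0]

Step 1: lead(4x⁸ + 26x⁷ + 26x⁶ − 51x⁵ − 26x⁴ − 23x³ + 59x² − 36x − 15) ÷ lead(D) = 4x⁸ ÷ −2x³ = −2x⁵. Subtract (−2x⁵)·D = 4x⁸ + 14x⁷ − 18x⁶ − 6x⁵. Remainder: 12x⁷ + 44x⁶ − 45x⁵ − 26x⁴ − 23x³ + 59x² − 36x − 15.
Step 2: lead(12x⁷ + 44x⁶ − 45x⁵ − 26x⁴ − 23x³ + 59x² − 36x − 15) ÷ lead(D) = 12x⁷ ÷ −2x³ = −6x⁴. Subtract (−6x⁴)·D = 12x⁷ + 42x⁶ − 54x⁵ − 18x⁴. Remainder: 2x⁶ + 9x⁵ − 8x⁴ − 23x³ + 59x² − 36x − 15.
Step 3: lead(2x⁶ + 9x⁵ − 8x⁴ − 23x³ + 59x² − 36x − 15) ÷ lead(D) = 2x⁶ ÷ −2x³ = −x³. Subtract (−x³)·D = 2x⁶ + 7x⁵ − 9x⁴ − 3x³. Remainder: 2x⁵ + x⁴ − 20x³ + 59x² − 36x − 15.
Step 4: lead(2x⁵ + x⁴ − 20x³ + 59x² − 36x − 15) ÷ lead(D) = 2x⁵ ÷ −2x³ = −x². Subtract (−x²)·D = 2x⁵ + 7x⁴ − 9x³ − 3x². Remainder: −6x⁴ − 11x³ + 62x² − 36x − 15.
Step 5: lead(−6x⁴ − 11x³ + 62x² − 36x − 15) ÷ lead(D) = −6x⁴ ÷ −2x³ = 3x. Subtract (3x)·D = −6x⁴ − 21x³ + 27x² + 9x. Remainder: 10x³ + 35x² − 45x − 15.
Step 6: lead(10x³ + 35x² − 45x − 15) ÷ lead(D) = 10x³ ÷ −2x³ = −5. Subtract (−5)·D = 10x³ + 35x² − 45x − 15. Remainder: 0.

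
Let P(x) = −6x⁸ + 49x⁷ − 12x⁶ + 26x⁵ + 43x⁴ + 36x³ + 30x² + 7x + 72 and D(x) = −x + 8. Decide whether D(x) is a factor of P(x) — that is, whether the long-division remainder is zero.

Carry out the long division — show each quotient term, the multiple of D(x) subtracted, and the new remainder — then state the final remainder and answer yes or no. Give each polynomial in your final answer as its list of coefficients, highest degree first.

Step 1: lead(−6x⁸ + 49x⁷ − 12x⁶ + 26x⁵ + 43x⁴ + 36x³ + 30x² + 7x + 72) ÷ lead(D) = −6x⁸ ÷ −x = 6x⁷. Subtract (6x⁷)·D = −6x⁸ + 48x⁷. Remainder: x⁷ − 12x⁶ + 26x⁵ + 43x⁴ + 36x³ + 30x² + 7x + 72.
Step 2: lead(x⁷ − 12x⁶ + 26x⁵ + 43x⁴ + 36x³ + 30x² + 7x + 72) ÷ lead(D) = x⁷ ÷ −x = −x⁶. Subtract (−x⁶)·D = x⁷ − 8x⁶. Remainder: −4x⁶ + 26x⁵ + 43x⁴ + 36x³ + 30x² + 7x + 72.
Step 3: lead(−4x⁶ + 26x⁵ + 43x⁴ + 36x³ + 30x² + 7x + 72) ÷ lead(D) = −4x⁶ ÷ −x = 4x⁵. Subtract (4x⁵)·D = −4x⁶ + 32x⁵. Remainder: −6x⁵ + 43x⁴ + 36x³ + 30x² + 7x + 72.
Step 4: lead(−6x⁵ + 43x⁴ + 36x³ + 30x² + 7x + 72) ÷ lead(D) = −6x⁵ ÷ −x = 6x⁴. Subtract (6x⁴)·D = −6x⁵ + 48x⁴. Remainder: −5x⁴ + 36x³ + 30x² + 7x + 72.
Step 5: lead(−5x⁴ + 36x³ + 30x² + 7x + 72) ÷ lead(D) = −5x⁴ ÷ −x = 5x³. Subtract (5x³)·D = −5x⁴ + 40x³. Remainder: −4x³ + 30x² + 7x + 72.
Step 6: lead(−4x³ + 30x² + 7x + 72) ÷ lead(D) = −4x³ ÷ −x = 4x². Subtract (4x²)·D = −4x³ + 32x². Remainder: −2x² + 7x + 72.
Step 7: lead(−2x² + 7x + 72) ÷ lead(D) = −2x² ÷ −x = 2x. Subtract (2x)·D = −2x² + 16x. Remainder: −9x + 72.
Step 8: lead(−9x + 72) ÷ lead(D) = −9x ÷ −x = 9. Subtract (9)·D = −9x + 72. Remainder: 0.

R = [0], so D(x) is a factor of P(x). yes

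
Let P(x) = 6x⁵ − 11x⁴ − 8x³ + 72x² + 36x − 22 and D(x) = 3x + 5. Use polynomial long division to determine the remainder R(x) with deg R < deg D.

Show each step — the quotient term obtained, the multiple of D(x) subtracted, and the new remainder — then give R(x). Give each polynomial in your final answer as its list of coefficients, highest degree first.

R = [-7]

Step 1: lead(6x⁵ − 11x⁴ − 8x³ + 72x² + 36x − 22) ÷ lead(D) = 6x⁵ ÷ 3x = 2x⁴. Subtract (2x⁴)·D = 6x⁵ + 10x⁴. Remainder: −21x⁴ − 8x³ + 72x² + 36x − 22.
Step 2: lead(−21x⁴ − 8x³ + 72x² + 36x − 22) ÷ lead(D) = −21x⁴ ÷ 3x = −7x³. Subtract (−7x³)·D = −21x⁴ − 35x³. Remainder: 27x³ + 72x² + 36x − 22.
Step 3: lead(27x³ + 72x² + 36x − 22) ÷ lead(D) = 27x³ ÷ 3x = 9x². Subtract (9x²)·D = 27x³ + 45x². Remainder: 27x² + 36x − 22.
Step 4: lead(27x² + 36x − 22) ÷ lead(D) = 27x² ÷ 3x = 9x. Subtract (9x)·D = 27x² + 45x. Remainder: −9x − 22.
Step 5: lead(−9x − 22) ÷ lead(D) = −9x ÷ 3x = −3. Subtract (−3)·D = −9x − 15. Remainder: −7.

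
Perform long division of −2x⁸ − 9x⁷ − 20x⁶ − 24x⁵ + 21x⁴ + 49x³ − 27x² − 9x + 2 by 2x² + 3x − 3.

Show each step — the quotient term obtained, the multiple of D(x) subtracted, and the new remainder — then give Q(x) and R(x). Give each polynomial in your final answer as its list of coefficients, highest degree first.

Step 1: lead(−2x⁸ − 9x⁷ − 20x⁶ − 24x⁵ + 21x⁴ + 49x³ − 27x² − 9x + 2) ÷ lead(D) = −2x⁸ ÷ 2x² = −x⁶. Subtract (−x⁶)·D = −2x⁸ − 3x⁷ + 3x⁶. Remainder: −6x⁷ − 23x⁶ − 24x⁵ + 21x⁴ + 49x³ − 27x² − 9x + 2.
Step 2: lead(−6x⁷ − 23x⁶ − 24x⁵ + 21x⁴ + 49x³ − 27x² − 9x + 2) ÷ lead(D) = −6x⁷ ÷ 2x² = −3x⁵. Subtract (−3x⁵)·D = −6x⁷ − 9x⁶ + 9x⁵. Remainder: −14x⁶ − 33x⁵ + 21x⁴ + 49x³ − 27x² − 9x + 2.
Step 3: lead(−14x⁶ − 33x⁵ + 21x⁴ + 49x³ − 27x² − 9x + 2) ÷ lead(D) = −14x⁶ ÷ 2x² = −7x⁴. Subtract (−7x⁴)·D = −14x⁶ − 21x⁵ + 21x⁴. Remainder: −12x⁵ + 49x³ − 27x² − 9x + 2.
Step 4: lead(−12x⁵ + 49x³ − 27x² − 9x + 2) ÷ lead(D) = −12x⁵ ÷ 2x² = −6x³. Subtract (−6x³)·D = −12x⁵ − 18x⁴ + 18x³. Remainder: 18x⁴ + 31x³ − 27x² − 9x + 2.
Step 5: lead(18x⁴ + 31x³ − 27x² − 9x + 2) ÷ lead(D) = 18x⁴ ÷ 2x² = 9x². Subtract (9x²)·D = 18x⁴ + 27x³ − 27x². Remainder: 4x³ − 9x + 2.
Step 6: lead(4x³ − 9x + 2) ÷ lead(D) = 4x³ ÷ 2x² = 2x. Subtract (2x)·D = 4x³ + 6x² − 6x. Remainder: −6x² − 3x + 2.
Step 7: lead(−6x² − 3x + 2) ÷ lead(D) = −6x² ÷ 2x² = −3. Subtract (−3)·D = −6x² − 9x + 9. Remainder: 6x − 7.

Q = [-1, -3, -7, -6, 9, 2, -3]; R = [6, -7]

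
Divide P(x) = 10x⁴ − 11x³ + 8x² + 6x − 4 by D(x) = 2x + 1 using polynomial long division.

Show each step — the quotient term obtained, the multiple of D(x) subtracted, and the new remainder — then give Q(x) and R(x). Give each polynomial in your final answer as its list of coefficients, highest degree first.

Q = [5, -8, 8, -1]; R = [-3]

Step 1: lead(10x⁴ − 11x³ + 8x² + 6x − 4) ÷ lead(D) = 10x⁴ ÷ 2x = 5x³. Subtract (5x³)·D = 10x⁴ + 5x³. Remainder: −16x³ + 8x² + 6x − 4.
Step 2: lead(−16x³ + 8x² + 6x − 4) ÷ lead(D) = −16x³ ÷ 2x = −8x². Subtract (−8x²)·D = −16x³ − 8x². Remainder: 16x² + 6x − 4.
Step 3: lead(16x² + 6x − 4) ÷ lead(D) = 16x² ÷ 2x = 8x. Subtract (8x)·D = 16x² + 8x. Remainder: −2x − 4.
Step 4: lead(−2x − 4) ÷ lead(D) = −2x ÷ 2x = −1. Subtract (−1)·D = −2x − 1. Remainder: −3.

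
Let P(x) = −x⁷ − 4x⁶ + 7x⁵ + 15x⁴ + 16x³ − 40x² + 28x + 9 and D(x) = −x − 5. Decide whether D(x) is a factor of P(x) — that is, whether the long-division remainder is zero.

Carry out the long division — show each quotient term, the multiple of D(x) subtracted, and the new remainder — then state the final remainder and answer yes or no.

R(x) = −6, so D(x) is not a factor of P(x). no

Step 1: lead(−x⁷ − 4x⁶ + 7x⁵ + 15x⁴ + 16x³ − 40x² + 28x + 9) ÷ lead(D) = −x⁷ ÷ −x = x⁶. Subtract (x⁶)·D = −x⁷ − 5x⁶. Remainder: x⁶ + 7x⁵ + 15x⁴ + 16x³ − 40x² + 28x + 9.
Step 2: lead(x⁶ + 7x⁵ + 15x⁴ + 16x³ − 40x² + 28x + 9) ÷ lead(D) = x⁶ ÷ −x = −x⁵. Subtract (−x⁵)·D = x⁶ + 5x⁵. Remainder: 2x⁵ + 15x⁴ + 16x³ − 40x² + 28x + 9.
Step 3: lead(2x⁵ + 15x⁴ + 16x³ − 40x² + 28x + 9) ÷ lead(D) = 2x⁵ ÷ −x = −2x⁴. Subtract (−2x⁴)·D = 2x⁵ + 10x⁴. Remainder: 5x⁴ + 16x³ − 40x² + 28x + 9.
Step 4: lead(5x⁴ + 16x³ − 40x² + 28x + 9) ÷ lead(D) = 5x⁴ ÷ −x = −5x³. Subtract (−5x³)·D = 5x⁴ + 25x³. Remainder: −9x³ − 40x² + 28x + 9.
Step 5: lead(−9x³ − 40x² + 28x + 9) ÷ lead(D) = −9x³ ÷ −x = 9x². Subtract (9x²)·D = −9x³ − 45x². Remainder: 5x² + 28x + 9.
Step 6: lead(5x² + 28x + 9) ÷ lead(D) = 5x² ÷ −x = −5x. Subtract (−5x)·D = 5x² + 25x. Remainder: 3x + 9.
Step 7: lead(3x + 9) ÷ lead(D) = 3x ÷ −x = −3. Subtract (−3)·D = 3x + 15. Remainder: −6.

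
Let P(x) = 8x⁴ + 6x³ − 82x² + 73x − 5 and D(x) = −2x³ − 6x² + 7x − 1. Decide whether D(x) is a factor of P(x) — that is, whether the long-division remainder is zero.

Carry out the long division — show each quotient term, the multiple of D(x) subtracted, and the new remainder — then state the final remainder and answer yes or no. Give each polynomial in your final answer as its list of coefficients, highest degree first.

R = [6, 4], so D(x) is not a factor of P(x). no

Step 1: lead(8x⁴ + 6x³ − 82x² + 73x − 5) ÷ lead(D) = 8x⁴ ÷ −2x³ = −4x. Subtract (−4x)·D = 8x⁴ + 24x³ − 28x² + 4x. Remainder: −18x³ − 54x² + 69x − 5.
Step 2: lead(−18x³ − 54x² + 69x − 5) ÷ lead(D) = −18x³ ÷ −2x³ = 9. Subtract (9)·D = −18x³ − 54x² + 63x − 9. Remainder: 6x + 4.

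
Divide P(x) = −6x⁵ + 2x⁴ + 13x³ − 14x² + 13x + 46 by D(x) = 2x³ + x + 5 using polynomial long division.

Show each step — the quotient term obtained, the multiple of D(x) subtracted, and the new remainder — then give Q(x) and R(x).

Step 1: lead(−6x⁵ + 2x⁴ + 13x³ − 14x² + 13x + 46) ÷ lead(D) = −6x⁵ ÷ 2x³ = −3x². Subtract (−3x²)·D = −6x⁵ − 3x³ − 15x². Remainder: 2x⁴ + 16x³ + x² + 13x + 46.
Step 2: lead(2x⁴ + 16x³ + x² + 13x + 46) ÷ lead(D) = 2x⁴ ÷ 2x³ = x. Subtract (x)·D = 2x⁴ + x² + 5x. Remainder: 16x³ + 8x + 46.
Step 3: lead(16x³ + 8x + 46) ÷ lead(D) = 16x³ ÷ 2x³ = 8. Subtract (8)·D = 16x³ + 8x + 40. Remainder: 6.

Q(x) = −3x² + x + 8; R(x) = 6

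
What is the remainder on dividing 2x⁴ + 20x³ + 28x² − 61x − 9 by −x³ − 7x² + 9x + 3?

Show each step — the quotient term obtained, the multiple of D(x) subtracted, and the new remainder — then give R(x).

R(x) = 4x² − x + 9

Step 1: lead(2x⁴ + 20x³ + 28x² − 61x − 9) ÷ lead(D) = 2x⁴ ÷ −x³ = −2x. Subtract (−2x)·D = 2x⁴ + 14x³ − 18x² − 6x. Remainder: 6x³ + 46x² − 55x − 9.
Step 2: lead(6x³ + 46x² − 55x − 9) ÷ lead(D) = 6x³ ÷ −x³ = −6. Subtract (−6)·D = 6x³ + 42x² − 54x − 18. Remainder: 4x² − x + 9.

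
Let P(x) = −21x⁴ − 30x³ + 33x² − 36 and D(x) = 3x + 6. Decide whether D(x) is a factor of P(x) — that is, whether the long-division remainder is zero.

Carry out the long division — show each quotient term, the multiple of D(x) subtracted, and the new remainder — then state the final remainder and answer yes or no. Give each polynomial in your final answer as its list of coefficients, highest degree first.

Step 1: lead(−21x⁴ − 30x³ + 33x² − 36) ÷ lead(D) = −21x⁴ ÷ 3x = −7x³. Subtract (−7x³)·D = −21x⁴ − 42x³. Remainder: 12x³ + 33x² − 36.
Step 2: lead(12x³ + 33x² − 36) ÷ lead(D) = 12x³ ÷ 3x = 4x². Subtract (4x²)·D = 12x³ + 24x². Remainder: 9x² − 36.
Step 3: lead(9x² − 36) ÷ lead(D) = 9x² ÷ 3x = 3x. Subtract (3x)·D = 9x² + 18x. Remainder: −18x − 36.
Step 4: lead(−18x − 36) ÷ lead(D) = −18x ÷ 3x = −6. Subtract (−6)·D = −18x − 36. Remainder: 0.

R = [0], so D(x) is a factor of P(x). yes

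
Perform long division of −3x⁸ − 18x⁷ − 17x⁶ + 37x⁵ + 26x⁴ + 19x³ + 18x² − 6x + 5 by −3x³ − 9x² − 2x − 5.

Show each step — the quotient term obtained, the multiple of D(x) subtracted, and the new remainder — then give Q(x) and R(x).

Step 1: lead(−3x⁸ − 18x⁷ − 17x⁶ + 37x⁵ + 26x⁴ + 19x³ + 18x² − 6x + 5) ÷ lead(D) = −3x⁸ ÷ −3x³ = x⁵. Subtract (x⁵)·D = −3x⁸ − 9x⁷ − 2x⁶ − 5x⁵. Remainder: −9x⁷ − 15x⁶ + 42x⁵ + 26x⁴ + 19x³ + 18x² − 6x + 5.
Step 2: lead(−9x⁷ − 15x⁶ + 42x⁵ + 26x⁴ + 19x³ + 18x² − 6x + 5) ÷ lead(D) = −9x⁷ ÷ −3x³ = 3x⁴. Subtract (3x⁴)·D = −9x⁷ − 27x⁶ − 6x⁵ − 15x⁴. Remainder: 12x⁶ + 48x⁵ + 41x⁴ + 19x³ + 18x² − 6x + 5.
Step 3: lead(12x⁶ + 48x⁵ + 41x⁴ + 19x³ + 18x² − 6x + 5) ÷ lead(D) = 12x⁶ ÷ −3x³ = −4x³. Subtract (−4x³)·D = 12x⁶ + 36x⁵ + 8x⁴ + 20x³. Remainder: 12x⁵ + 33x⁴ − x³ + 18x² − 6x + 5.
Step 4: lead(12x⁵ + 33x⁴ − x³ + 18x² − 6x + 5) ÷ lead(D) = 12x⁵ ÷ −3x³ = −4x². Subtract (−4x²)·D = 12x⁵ + 36x⁴ + 8x³ + 20x². Remainder: −3x⁴ − 9x³ − 2x² − 6x + 5.
Step 5: lead(−3x⁴ − 9x³ − 2x² − 6x + 5) ÷ lead(D) = −3x⁴ ÷ −3x³ = x. Subtract (x)·D = −3x⁴ − 9x³ − 2x² − 5x. Remainder: −x + 5.

Q(x) = x⁵ + 3x⁴ − 4x³ − 4x² + x; R(x) = −x + 5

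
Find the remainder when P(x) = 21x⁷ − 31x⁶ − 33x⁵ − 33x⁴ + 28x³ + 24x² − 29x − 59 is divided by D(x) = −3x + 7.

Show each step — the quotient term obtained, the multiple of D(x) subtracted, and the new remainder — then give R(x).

Step 1: lead(21x⁷ − 31x⁶ − 33x⁵ − 33x⁴ + 28x³ + 24x² − 29x − 59) ÷ lead(D) = 21x⁷ ÷ −3x = −7x⁶. Subtract (−7x⁶)·D = 21x⁷ − 49x⁶. Remainder: 18x⁶ − 33x⁵ − 33x⁴ + 28x³ + 24x² − 29x − 59.
Step 2: lead(18x⁶ − 33x⁵ − 33x⁴ + 28x³ + 24x² − 29x − 59) ÷ lead(D) = 18x⁶ ÷ −3x = −6x⁵. Subtract (−6x⁵)·D = 18x⁶ − 42x⁵. Remainder: 9x⁵ − 33x⁴ + 28x³ + 24x² − 29x − 59.
Step 3: lead(9x⁵ − 33x⁴ + 28x³ + 24x² − 29x − 59) ÷ lead(D) = 9x⁵ ÷ −3x = −3x⁴. Subtract (−3x⁴)·D = 9x⁵ − 21x⁴. Remainder: −12x⁴ + 28x³ + 24x² − 29x − 59.
Step 4: lead(−12x⁴ + 28x³ + 24x² − 29x − 59) ÷ lead(D) = −12x⁴ ÷ −3x = 4x³. Subtract (4x³)·D = −12x⁴ + 28x³. Remainder: 24x² − 29x − 59.
Step 5: lead(24x² − 29x − 59) ÷ lead(D) = 24x² ÷ −3x = −8x. Subtract (−8x)·D = 24x² − 56x. Remainder: 27x − 59.
Step 6: lead(27x − 59) ÷ lead(D) = 27x ÷ −3x = −9. Subtract (−9)·D = 27x − 63. Remainder: 4.

R(x) = 4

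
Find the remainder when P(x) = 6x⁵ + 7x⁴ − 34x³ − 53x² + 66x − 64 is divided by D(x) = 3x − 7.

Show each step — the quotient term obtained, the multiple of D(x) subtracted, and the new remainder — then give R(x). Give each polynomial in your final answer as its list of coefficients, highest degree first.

Step 1: lead(6x⁵ + 7x⁴ − 34x³ − 53x² + 66x − 64) ÷ lead(D) = 6x⁵ ÷ 3x = 2x⁴. Subtract (2x⁴)·D = 6x⁵ − 14x⁴. Remainder: 21x⁴ − 34x³ − 53x² + 66x − 64.
Step 2: lead(21x⁴ − 34x³ − 53x² + 66x − 64) ÷ lead(D) = 21x⁴ ÷ 3x = 7x³. Subtract (7x³)·D = 21x⁴ − 49x³. Remainder: 15x³ − 53x² + 66x − 64.
Step 3: lead(15x³ − 53x² + 66x − 64) ÷ lead(D) = 15x³ ÷ 3x = 5x². Subtract (5x²)·D = 15x³ − 35x². Remainder: −18x² + 66x − 64.
Step 4: lead(−18x² + 66x − 64) ÷ lead(D) = −18x² ÷ 3x = −6x. Subtract (−6x)·D = −18x² + 42x. Remainder: 24x − 64.
Step 5: lead(24x − 64) ÷ lead(D) = 24x ÷ 3x = 8. Subtract (8)·D = 24x − 56. Remainder: −8.

R = [-8]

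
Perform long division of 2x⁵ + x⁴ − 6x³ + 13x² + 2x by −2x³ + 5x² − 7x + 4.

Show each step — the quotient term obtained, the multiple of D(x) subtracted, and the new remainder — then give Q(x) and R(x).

Step 1: lead(2x⁵ + x⁴ − 6x³ + 13x² + 2x) ÷ lead(D) = 2x⁵ ÷ −2x³ = −x². Subtract (−x²)·D = 2x⁵ − 5x⁴ + 7x³ − 4x². Remainder: 6x⁴ − 13x³ + 17x² + 2x.
Step 2: lead(6x⁴ − 13x³ + 17x² + 2x) ÷ lead(D) = 6x⁴ ÷ −2x³ = −3x. Subtract (−3x)·D = 6x⁴ − 15x³ + 21x² − 12x. Remainder: 2x³ − 4x² + 14x.
Step 3: lead(2x³ − 4x² + 14x) ÷ lead(D) = 2x³ ÷ −2x³ = −1. Subtract (−1)·D = 2x³ − 5x² + 7x − 4. Remainder: x² + 7x + 4.

Q(x) = −x² − 3x − 1; R(x) = x² + 7x + 4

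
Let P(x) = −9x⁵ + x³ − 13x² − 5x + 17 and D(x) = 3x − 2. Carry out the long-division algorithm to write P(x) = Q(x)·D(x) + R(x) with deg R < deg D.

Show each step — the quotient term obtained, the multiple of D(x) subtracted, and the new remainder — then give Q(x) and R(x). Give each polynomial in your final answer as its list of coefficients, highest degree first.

Step 1: lead(−9x⁵ + x³ − 13x² − 5x + 17) ÷ lead(D) = −9x⁵ ÷ 3x = −3x⁴. Subtract (−3x⁴)·D = −9x⁵ + 6x⁴. Remainder: −6x⁴ + x³ − 13x² − 5x + 17.
Step 2: lead(−6x⁴ + x³ − 13x² − 5x + 17) ÷ lead(D) = −6x⁴ ÷ 3x = −2x³. Subtract (−2x³)·D = −6x⁴ + 4x³. Remainder: −3x³ − 13x² − 5x + 17.
Step 3: lead(−3x³ − 13x² − 5x + 17) ÷ lead(D) = −3x³ ÷ 3x = −x². Subtract (−x²)·D = −3x³ + 2x². Remainder: −15x² − 5x + 17.
Step 4: lead(−15x² − 5x + 17) ÷ lead(D) = −15x² ÷ 3x = −5x. Subtract (−5x)·D = −15x² + 10x. Remainder: −15x + 17.
Step 5: lead(−15x + 17) ÷ lead(D) = −15x ÷ 3x = −5. Subtract (−5)·D = −15x + 10. Remainder: 7.

Q = [-3, -2, -1, -5, -5]; R = [7]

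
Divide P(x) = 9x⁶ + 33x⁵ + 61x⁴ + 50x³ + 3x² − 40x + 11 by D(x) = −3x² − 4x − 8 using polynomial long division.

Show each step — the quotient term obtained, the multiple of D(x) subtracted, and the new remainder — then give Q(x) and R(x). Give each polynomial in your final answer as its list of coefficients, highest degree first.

Q = [-3, -7, -3, 6, -1]; R = [4, 3]

Step 1: lead(9x⁶ + 33x⁵ + 61x⁴ + 50x³ + 3x² − 40x + 11) ÷ lead(D) = 9x⁶ ÷ −3x² = −3x⁴. Subtract (−3x⁴)·D = 9x⁶ + 12x⁵ + 24x⁴. Remainder: 21x⁵ + 37x⁴ + 50x³ + 3x² − 40x + 11.
Step 2: lead(21x⁵ + 37x⁴ + 50x³ + 3x² − 40x + 11) ÷ lead(D) = 21x⁵ ÷ −3x² = −7x³. Subtract (−7x³)·D = 21x⁵ + 28x⁴ + 56x³. Remainder: 9x⁴ − 6x³ + 3x² − 40x + 11.
Step 3: lead(9x⁴ − 6x³ + 3x² − 40x + 11) ÷ lead(D) = 9x⁴ ÷ −3x² = −3x². Subtract (−3x²)·D = 9x⁴ + 12x³ + 24x². Remainder: −18x³ − 21x² − 40x + 11.
Step 4: lead(−18x³ − 21x² − 40x + 11) ÷ lead(D) = −18x³ ÷ −3x² = 6x. Subtract (6x)·D = −18x³ − 24x² − 48x. Remainder: 3x² + 8x + 11.
Step 5: lead(3x² + 8x + 11) ÷ lead(D) = 3x² ÷ −3x² = −1. Subtract (−1)·D = 3x² + 4x + 8. Remainder: 4x + 3.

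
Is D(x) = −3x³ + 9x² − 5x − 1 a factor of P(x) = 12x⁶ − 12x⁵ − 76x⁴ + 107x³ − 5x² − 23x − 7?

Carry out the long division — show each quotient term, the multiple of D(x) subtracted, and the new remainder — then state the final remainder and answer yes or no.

Step 1: lead(12x⁶ − 12x⁵ − 76x⁴ + 107x³ − 5x² − 23x − 7) ÷ lead(D) = 12x⁶ ÷ −3x³ = −4x³. Subtract (−4x³)·D = 12x⁶ − 36x⁵ + 20x⁴ + 4x³. Remainder: 24x⁵ − 96x⁴ + 103x³ − 5x² − 23x − 7.
Step 2: lead(24x⁵ − 96x⁴ + 103x³ − 5x² − 23x − 7) ÷ lead(D) = 24x⁵ ÷ −3x³ = −8x². Subtract (−8x²)·D = 24x⁵ − 72x⁴ + 40x³ + 8x². Remainder: −24x⁴ + 63x³ − 13x² − 23x − 7.
Step 3: lead(−24x⁴ + 63x³ − 13x² − 23x − 7) ÷ lead(D) = −24x⁴ ÷ −3x³ = 8x. Subtract (8x)·D = −24x⁴ + 72x³ − 40x² − 8x. Remainder: −9x³ + 27x² − 15x − 7.
Step 4: lead(−9x³ + 27x² − 15x − 7) ÷ lead(D) = −9x³ ÷ −3x³ = 3. Subtract (3)·D = −9x³ + 27x² − 15x − 3. Remainder: −4.

R(x) = −4, so D(x) is not a factor of P(x). no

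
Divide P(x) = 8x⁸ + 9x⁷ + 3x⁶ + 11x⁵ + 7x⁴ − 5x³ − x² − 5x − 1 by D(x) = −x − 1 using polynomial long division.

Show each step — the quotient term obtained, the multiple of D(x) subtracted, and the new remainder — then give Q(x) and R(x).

Q(x) = −8x⁷ − x⁶ − 2x⁵ − 9x⁴ + 2x³ + 3x² − 2x + 7; R(x) = 6

Step 1: lead(8x⁸ + 9x⁷ + 3x⁶ + 11x⁵ + 7x⁴ − 5x³ − x² − 5x − 1) ÷ lead(D) = 8x⁸ ÷ −x = −8x⁷. Subtract (−8x⁷)·D = 8x⁸ + 8x⁷. Remainder: x⁷ + 3x⁶ + 11x⁵ + 7x⁴ − 5x³ − x² − 5x − 1.
Step 2: lead(x⁷ + 3x⁶ + 11x⁵ + 7x⁴ − 5x³ − x² − 5x − 1) ÷ lead(D) = x⁷ ÷ −x = −x⁶. Subtract (−x⁶)·D = x⁷ + x⁶. Remainder: 2x⁶ + 11x⁵ + 7x⁴ − 5x³ − x² − 5x − 1.
Step 3: lead(2x⁶ + 11x⁵ + 7x⁴ − 5x³ − x² − 5x − 1) ÷ lead(D) = 2x⁶ ÷ −x = −2x⁵. Subtract (−2x⁵)·D = 2x⁶ + 2x⁵. Remainder: 9x⁵ + 7x⁴ − 5x³ − x² − 5x − 1.
Step 4: lead(9x⁵ + 7x⁴ − 5x³ − x² − 5x − 1) ÷ lead(D) = 9x⁵ ÷ −x = −9x⁴. Subtract (−9x⁴)·D = 9x⁵ + 9x⁴. Remainder: −2x⁴ − 5x³ − x² − 5x − 1.
Step 5: lead(−2x⁴ − 5x³ − x² − 5x − 1) ÷ lead(D) = −2x⁴ ÷ −x = 2x³. Subtract (2x³)·D = −2x⁴ − 2x³. Remainder: −3x³ − x² − 5x − 1.
Step 6: lead(−3x³ − x² − 5x − 1) ÷ lead(D) = −3x³ ÷ −x = 3x². Subtract (3x²)·D = −3x³ − 3x². Remainder: 2x² − 5x − 1.
Step 7: lead(2x² − 5x − 1) ÷ lead(D) = 2x² ÷ −x = −2x. Subtract (−2x)·D = 2x² + 2x. Remainder: −7x − 1.
Step 8: lead(−7x − 1) ÷ lead(D) = −7x ÷ −x = 7. Subtract (7)·D = −7x − 7. Remainder: 6.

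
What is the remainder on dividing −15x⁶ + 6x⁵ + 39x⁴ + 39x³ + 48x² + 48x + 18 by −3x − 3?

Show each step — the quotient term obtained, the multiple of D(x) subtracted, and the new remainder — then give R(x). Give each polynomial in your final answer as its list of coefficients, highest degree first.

R = [-3]

Step 1: lead(−15x⁶ + 6x⁵ + 39x⁴ + 39x³ + 48x² + 48x + 18) ÷ lead(D) = −15x⁶ ÷ −3x = 5x⁵. Subtract (5x⁵)·D = −15x⁶ − 15x⁵. Remainder: 21x⁵ + 39x⁴ + 39x³ + 48x² + 48x + 18.
Step 2: lead(21x⁵ + 39x⁴ + 39x³ + 48x² + 48x + 18) ÷ lead(D) = 21x⁵ ÷ −3x = −7x⁴. Subtract (−7x⁴)·D = 21x⁵ + 21x⁴. Remainder: 18x⁴ + 39x³ + 48x² + 48x + 18.
Step 3: lead(18x⁴ + 39x³ + 48x² + 48x + 18) ÷ lead(D) = 18x⁴ ÷ −3x = −6x³. Subtract (−6x³)·D = 18x⁴ + 18x³. Remainder: 21x³ + 48x² + 48x + 18.
Step 4: lead(21x³ + 48x² + 48x + 18) ÷ lead(D) = 21x³ ÷ −3x = −7x². Subtract (−7x²)·D = 21x³ + 21x². Remainder: 27x² + 48x + 18.
Step 5: lead(27x² + 48x + 18) ÷ lead(D) = 27x² ÷ −3x = −9x. Subtract (−9x)·D = 27x² + 27x. Remainder: 21x + 18.
Step 6: lead(21x + 18) ÷ lead(D) = 21x ÷ −3x = −7. Subtract (−7)·D = 21x + 21. Remainder: −3.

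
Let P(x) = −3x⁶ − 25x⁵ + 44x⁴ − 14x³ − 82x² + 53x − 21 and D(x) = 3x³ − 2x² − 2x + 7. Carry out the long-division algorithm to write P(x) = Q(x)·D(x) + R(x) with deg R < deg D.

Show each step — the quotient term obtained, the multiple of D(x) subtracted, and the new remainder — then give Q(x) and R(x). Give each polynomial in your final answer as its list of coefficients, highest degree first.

Step 1: lead(−3x⁶ − 25x⁵ + 44x⁴ − 14x³ − 82x² + 53x − 21) ÷ lead(D) = −3x⁶ ÷ 3x³ = −x³. Subtract (−x³)·D = −3x⁶ + 2x⁵ + 2x⁴ − 7x³. Remainder: −27x⁵ + 42x⁴ − 7x³ − 82x² + 53x − 21.
Step 2: lead(−27x⁵ + 42x⁴ − 7x³ − 82x² + 53x − 21) ÷ lead(D) = −27x⁵ ÷ 3x³ = −9x². Subtract (−9x²)·D = −27x⁵ + 18x⁴ + 18x³ − 63x². Remainder: 24x⁴ − 25x³ − 19x² + 53x − 21.
Step 3: lead(24x⁴ − 25x³ − 19x² + 53x − 21) ÷ lead(D) = 24x⁴ ÷ 3x³ = 8x. Subtract (8x)·D = 24x⁴ − 16x³ − 16x² + 56x. Remainder: −9x³ − 3x² − 3x − 21.
Step 4: lead(−9x³ − 3x² − 3x − 21) ÷ lead(D) = −9x³ ÷ 3x³ = −3. Subtract (−3)·D = −9x³ + 6x² + 6x − 21. Remainder: −9x² − 9x.

Q = [-1, -9, 8, -3]; R = [-9, -9, 0]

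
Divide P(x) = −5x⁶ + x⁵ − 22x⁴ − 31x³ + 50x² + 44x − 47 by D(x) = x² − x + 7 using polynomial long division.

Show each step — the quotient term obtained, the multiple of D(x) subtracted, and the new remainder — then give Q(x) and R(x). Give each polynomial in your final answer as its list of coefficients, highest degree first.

Q = [-5, -4, 9, 6, -7]; R = [-5, 2]

Step 1: lead(−5x⁶ + x⁵ − 22x⁴ − 31x³ + 50x² + 44x − 47) ÷ lead(D) = −5x⁶ ÷ x² = −5x⁴. Subtract (−5x⁴)·D = −5x⁶ + 5x⁵ − 35x⁴. Remainder: −4x⁵ + 13x⁴ − 31x³ + 50x² + 44x − 47.
Step 2: lead(−4x⁵ + 13x⁴ − 31x³ + 50x² + 44x − 47) ÷ lead(D) = −4x⁵ ÷ x² = −4x³. Subtract (−4x³)·D = −4x⁵ + 4x⁴ − 28x³. Remainder: 9x⁴ − 3x³ + 50x² + 44x − 47.
Step 3: lead(9x⁴ − 3x³ + 50x² + 44x − 47) ÷ lead(D) = 9x⁴ ÷ x² = 9x². Subtract (9x²)·D = 9x⁴ − 9x³ + 63x². Remainder: 6x³ − 13x² + 44x − 47.
Step 4: lead(6x³ − 13x² + 44x − 47) ÷ lead(D) = 6x³ ÷ x² = 6x. Subtract (6x)·D = 6x³ − 6x² + 42x. Remainder: −7x² + 2x − 47.
Step 5: lead(−7x² + 2x − 47) ÷ lead(D) = −7x² ÷ x² = −7. Subtract (−7)·D = −7x² + 7x − 49. Remainder: −5x + 2.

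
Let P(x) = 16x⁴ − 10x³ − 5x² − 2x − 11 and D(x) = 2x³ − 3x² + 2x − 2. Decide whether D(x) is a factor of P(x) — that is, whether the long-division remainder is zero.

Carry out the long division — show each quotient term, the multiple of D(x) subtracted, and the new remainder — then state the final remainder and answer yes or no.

Step 1: lead(16x⁴ − 10x³ − 5x² − 2x − 11) ÷ lead(D) = 16x⁴ ÷ 2x³ = 8x. Subtract (8x)·D = 16x⁴ − 24x³ + 16x² − 16x. Remainder: 14x³ − 21x² + 14x − 11.
Step 2: lead(14x³ − 21x² + 14x − 11) ÷ lead(D) = 14x³ ÷ 2x³ = 7. Subtract (7)·D = 14x³ − 21x² + 14x − 14. Remainder: 3.

R(x) = 3, so D(x) is not a factor of P(x). no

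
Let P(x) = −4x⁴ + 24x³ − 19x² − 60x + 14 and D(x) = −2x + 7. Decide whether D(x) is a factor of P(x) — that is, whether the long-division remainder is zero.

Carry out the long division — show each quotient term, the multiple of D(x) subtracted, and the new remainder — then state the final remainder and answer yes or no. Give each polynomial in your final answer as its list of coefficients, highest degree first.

Step 1: lead(−4x⁴ + 24x³ − 19x² − 60x + 14) ÷ lead(D) = −4x⁴ ÷ −2x = 2x³. Subtract (2x³)·D = −4x⁴ + 14x³. Remainder: 10x³ − 19x² − 60x + 14.
Step 2: lead(10x³ − 19x² − 60x + 14) ÷ lead(D) = 10x³ ÷ −2x = −5x². Subtract (−5x²)·D = 10x³ − 35x². Remainder: 16x² − 60x + 14.
Step 3: lead(16x² − 60x + 14) ÷ lead(D) = 16x² ÷ −2x = −8x. Subtract (−8x)·D = 16x² − 56x. Remainder: −4x + 14.
Step 4: lead(−4x + 14) ÷ lead(D) = −4x ÷ −2x = 2. Subtract (2)·D = −4x + 14. Remainder: 0.

R = [0], so D(x) is a factor of P(x). yes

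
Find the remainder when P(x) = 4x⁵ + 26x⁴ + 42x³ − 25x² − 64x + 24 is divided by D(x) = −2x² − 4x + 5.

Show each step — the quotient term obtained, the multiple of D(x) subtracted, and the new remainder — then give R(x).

Step 1: lead(4x⁵ + 26x⁴ + 42x³ − 25x² − 64x + 24) ÷ lead(D) = 4x⁵ ÷ −2x² = −2x³. Subtract (−2x³)·D = 4x⁵ + 8x⁴ − 10x³. Remainder: 18x⁴ + 52x³ − 25x² − 64x + 24.
Step 2: lead(18x⁴ + 52x³ − 25x² − 64x + 24) ÷ lead(D) = 18x⁴ ÷ −2x² = −9x². Subtract (−9x²)·D = 18x⁴ + 36x³ − 45x². Remainder: 16x³ + 20x² − 64x + 24.
Step 3: lead(16x³ + 20x² − 64x + 24) ÷ lead(D) = 16x³ ÷ −2x² = −8x. Subtract (−8x)·D = 16x³ + 32x² − 40x. Remainder: −12x² − 24x + 24.
Step 4: lead(−12x² − 24x + 24) ÷ lead(D) = −12x² ÷ −2x² = 6. Subtract (6)·D = −12x² − 24x + 30. Remainder: −6.

R(x) = −6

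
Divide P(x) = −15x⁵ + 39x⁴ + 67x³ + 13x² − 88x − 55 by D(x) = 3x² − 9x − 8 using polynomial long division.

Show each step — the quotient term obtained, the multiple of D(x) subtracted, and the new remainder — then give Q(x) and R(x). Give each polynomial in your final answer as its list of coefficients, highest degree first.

Step 1: lead(−15x⁵ + 39x⁴ + 67x³ + 13x² − 88x − 55) ÷ lead(D) = −15x⁵ ÷ 3x² = −5x³. Subtract (−5x³)·D = −15x⁵ + 45x⁴ + 40x³. Remainder: −6x⁴ + 27x³ + 13x² − 88x − 55.
Step 2: lead(−6x⁴ + 27x³ + 13x² − 88x − 55) ÷ lead(D) = −6x⁴ ÷ 3x² = −2x². Subtract (−2x²)·D = −6x⁴ + 18x³ + 16x². Remainder: 9x³ − 3x² − 88x − 55.
Step 3: lead(9x³ − 3x² − 88x − 55) ÷ lead(D) = 9x³ ÷ 3x² = 3x. Subtract (3x)·D = 9x³ − 27x² − 24x. Remainder: 24x² − 64x − 55.
Step 4: lead(24x² − 64x − 55) ÷ lead(D) = 24x² ÷ 3x² = 8. Subtract (8)·D = 24x² − 72x − 64. Remainder: 8x + 9.

Q = [-5, -2, 3, 8]; R = [8, 9]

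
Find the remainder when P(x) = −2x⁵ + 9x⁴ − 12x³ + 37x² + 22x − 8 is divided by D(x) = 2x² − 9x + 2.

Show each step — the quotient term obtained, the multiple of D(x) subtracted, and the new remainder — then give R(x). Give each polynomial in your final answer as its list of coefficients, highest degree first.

Step 1: lead(−2x⁵ + 9x⁴ − 12x³ + 37x² + 22x − 8) ÷ lead(D) = −2x⁵ ÷ 2x² = −x³. Subtract (−x³)·D = −2x⁵ + 9x⁴ − 2x³. Remainder: −10x³ + 37x² + 22x − 8.
Step 2: lead(−10x³ + 37x² + 22x − 8) ÷ lead(D) = −10x³ ÷ 2x² = −5x. Subtract (−5x)·D = −10x³ + 45x² − 10x. Remainder: −8x² + 32x − 8.
Step 3: lead(−8x² + 32x − 8) ÷ lead(D) = −8x² ÷ 2x² = −4. Subtract (−4)·D = −8x² + 36x − 8. Remainder: −4x.

R = [-4, 0]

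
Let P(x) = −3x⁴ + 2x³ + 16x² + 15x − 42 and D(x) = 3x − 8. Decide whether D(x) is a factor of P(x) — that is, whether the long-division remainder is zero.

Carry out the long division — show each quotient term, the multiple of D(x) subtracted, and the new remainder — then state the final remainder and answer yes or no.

R(x) = −2, so D(x) is not a factor of P(x). no

Step 1: lead(−3x⁴ + 2x³ + 16x² + 15x − 42) ÷ lead(D) = −3x⁴ ÷ 3x = −x³. Subtract (−x³)·D = −3x⁴ + 8x³. Remainder: −6x³ + 16x² + 15x − 42.
Step 2: lead(−6x³ + 16x² + 15x − 42) ÷ lead(D) = −6x³ ÷ 3x = −2x². Subtract (−2x²)·D = −6x³ + 16x². Remainder: 15x − 42.
Step 3: lead(15x − 42) ÷ lead(D) = 15x ÷ 3x = 5. Subtract (5)·D = 15x − 40. Remainder: −2.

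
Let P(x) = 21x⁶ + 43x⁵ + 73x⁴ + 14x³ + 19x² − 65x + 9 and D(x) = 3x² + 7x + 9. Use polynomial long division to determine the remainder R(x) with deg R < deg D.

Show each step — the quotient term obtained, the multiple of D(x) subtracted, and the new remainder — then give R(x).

Step 1: lead(21x⁶ + 43x⁵ + 73x⁴ + 14x³ + 19x² − 65x + 9) ÷ lead(D) = 21x⁶ ÷ 3x² = 7x⁴. Subtract (7x⁴)·D = 21x⁶ + 49x⁵ + 63x⁴. Remainder: −6x⁵ + 10x⁴ + 14x³ + 19x² − 65x + 9.
Step 2: lead(−6x⁵ + 10x⁴ + 14x³ + 19x² − 65x + 9) ÷ lead(D) = −6x⁵ ÷ 3x² = −2x³. Subtract (−2x³)·D = −6x⁵ − 14x⁴ − 18x³. Remainder: 24x⁴ + 32x³ + 19x² − 65x + 9.
Step 3: lead(24x⁴ + 32x³ + 19x² − 65x + 9) ÷ lead(D) = 24x⁴ ÷ 3x² = 8x². Subtract (8x²)·D = 24x⁴ + 56x³ + 72x². Remainder: −24x³ − 53x² − 65x + 9.
Step 4: lead(−24x³ − 53x² − 65x + 9) ÷ lead(D) = −24x³ ÷ 3x² = −8x. Subtract (−8x)·D = −24x³ − 56x² − 72x. Remainder: 3x² + 7x + 9.
Step 5: lead(3x² + 7x + 9) ÷ lead(D) = 3x² ÷ 3x² = 1. Subtract (1)·D = 3x² + 7x + 9. Remainder: 0.

R(x) = 0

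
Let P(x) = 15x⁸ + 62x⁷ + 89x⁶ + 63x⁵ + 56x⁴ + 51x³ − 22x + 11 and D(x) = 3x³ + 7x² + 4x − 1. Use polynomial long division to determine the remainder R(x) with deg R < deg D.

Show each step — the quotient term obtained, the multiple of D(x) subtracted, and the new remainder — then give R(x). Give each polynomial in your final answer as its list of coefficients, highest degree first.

Step 1: lead(15x⁸ + 62x⁷ + 89x⁶ + 63x⁵ + 56x⁴ + 51x³ − 22x + 11) ÷ lead(D) = 15x⁸ ÷ 3x³ = 5x⁵. Subtract (5x⁵)·D = 15x⁸ + 35x⁷ + 20x⁶ − 5x⁵. Remainder: 27x⁷ + 69x⁶ + 68x⁵ + 56x⁴ + 51x³ − 22x + 11.
Step 2: lead(27x⁷ + 69x⁶ + 68x⁵ + 56x⁴ + 51x³ − 22x + 11) ÷ lead(D) = 27x⁷ ÷ 3x³ = 9x⁴. Subtract (9x⁴)·D = 27x⁷ + 63x⁶ + 36x⁵ − 9x⁴. Remainder: 6x⁶ + 32x⁵ + 65x⁴ + 51x³ − 22x + 11.
Step 3: lead(6x⁶ + 32x⁵ + 65x⁴ + 51x³ − 22x + 11) ÷ lead(D) = 6x⁶ ÷ 3x³ = 2x³. Subtract (2x³)·D = 6x⁶ + 14x⁵ + 8x⁴ − 2x³. Remainder: 18x⁵ + 57x⁴ + 53x³ − 22x + 11.
Step 4: lead(18x⁵ + 57x⁴ + 53x³ − 22x + 11) ÷ lead(D) = 18x⁵ ÷ 3x³ = 6x². Subtract (6x²)·D = 18x⁵ + 42x⁴ + 24x³ − 6x². Remainder: 15x⁴ + 29x³ + 6x² − 22x + 11.
Step 5: lead(15x⁴ + 29x³ + 6x² − 22x + 11) ÷ lead(D) = 15x⁴ ÷ 3x³ = 5x. Subtract (5x)·D = 15x⁴ + 35x³ + 20x² − 5x. Remainder: −6x³ − 14x² − 17x + 11.
Step 6: lead(−6x³ − 14x² − 17x + 11) ÷ lead(D) = −6x³ ÷ 3x³ = −2. Subtract (−2)·D = −6x³ − 14x² − 8x + 2. Remainder: −9x + 9.

R = [-9, 9]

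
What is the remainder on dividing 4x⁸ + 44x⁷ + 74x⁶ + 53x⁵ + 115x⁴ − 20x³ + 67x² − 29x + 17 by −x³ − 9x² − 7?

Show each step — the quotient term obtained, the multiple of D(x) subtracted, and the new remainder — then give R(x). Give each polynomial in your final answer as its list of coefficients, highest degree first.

Step 1: lead(4x⁸ + 44x⁷ + 74x⁶ + 53x⁵ + 115x⁴ − 20x³ + 67x² − 29x + 17) ÷ lead(D) = 4x⁸ ÷ −x³ = −4x⁵. Subtract (−4x⁵)·D = 4x⁸ + 36x⁷ + 28x⁵. Remainder: 8x⁷ + 74x⁶ + 25x⁵ + 115x⁴ − 20x³ + 67x² − 29x + 17.
Step 2: lead(8x⁷ + 74x⁶ + 25x⁵ + 115x⁴ − 20x³ + 67x² − 29x + 17) ÷ lead(D) = 8x⁷ ÷ −x³ = −8x⁴. Subtract (−8x⁴)·D = 8x⁷ + 72x⁶ + 56x⁴. Remainder: 2x⁶ + 25x⁵ + 59x⁴ − 20x³ + 67x² − 29x + 17.
Step 3: lead(2x⁶ + 25x⁵ + 59x⁴ − 20x³ + 67x² − 29x + 17) ÷ lead(D) = 2x⁶ ÷ −x³ = −2x³. Subtract (−2x³)·D = 2x⁶ + 18x⁵ + 14x³. Remainder: 7x⁵ + 59x⁴ − 34x³ + 67x² − 29x + 17.
Step 4: lead(7x⁵ + 59x⁴ − 34x³ + 67x² − 29x + 17) ÷ lead(D) = 7x⁵ ÷ −x³ = −7x². Subtract (−7x²)·D = 7x⁵ + 63x⁴ + 49x². Remainder: −4x⁴ − 34x³ + 18x² − 29x + 17.
Step 5: lead(−4x⁴ − 34x³ + 18x² − 29x + 17) ÷ lead(D) = −4x⁴ ÷ −x³ = 4x. Subtract (4x)·D = −4x⁴ − 36x³ − 28x. Remainder: 2x³ + 18x² − x + 17.
Step 6: lead(2x³ + 18x² − x + 17) ÷ lead(D) = 2x³ ÷ −x³ = −2. Subtract (−2)·D = 2x³ + 18x² + 14. Remainder: −x + 3.

R = [-1, 3]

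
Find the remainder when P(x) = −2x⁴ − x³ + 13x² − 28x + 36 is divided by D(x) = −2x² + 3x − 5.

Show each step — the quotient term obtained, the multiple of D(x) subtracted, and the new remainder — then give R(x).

Step 1: lead(−2x⁴ − x³ + 13x² − 28x + 36) ÷ lead(D) = −2x⁴ ÷ −2x² = x². Subtract (x²)·D = −2x⁴ + 3x³ − 5x². Remainder: −4x³ + 18x² − 28x + 36.
Step 2: lead(−4x³ + 18x² − 28x + 36) ÷ lead(D) = −4x³ ÷ −2x² = 2x. Subtract (2x)·D = −4x³ + 6x² − 10x. Remainder: 12x² − 18x + 36.
Step 3: lead(12x² − 18x + 36) ÷ lead(D) = 12x² ÷ −2x² = −6. Subtract (−6)·D = 12x² − 18x + 30. Remainder: 6.

R(x) = 6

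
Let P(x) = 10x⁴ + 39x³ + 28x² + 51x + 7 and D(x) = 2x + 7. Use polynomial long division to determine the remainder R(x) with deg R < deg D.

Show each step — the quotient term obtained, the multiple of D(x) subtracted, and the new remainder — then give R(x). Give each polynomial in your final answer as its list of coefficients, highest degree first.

Step 1: lead(10x⁴ + 39x³ + 28x² + 51x + 7) ÷ lead(D) = 10x⁴ ÷ 2x = 5x³. Subtract (5x³)·D = 10x⁴ + 35x³. Remainder: 4x³ + 28x² + 51x + 7.
Step 2: lead(4x³ + 28x² + 51x + 7) ÷ lead(D) = 4x³ ÷ 2x = 2x². Subtract (2x²)·D = 4x³ + 14x². Remainder: 14x² + 51x + 7.
Step 3: lead(14x² + 51x + 7) ÷ lead(D) = 14x² ÷ 2x = 7x. Subtract (7x)·D = 14x² + 49x. Remainder: 2x + 7.
Step 4: lead(2x + 7) ÷ lead(D) = 2x ÷ 2x = 1. Subtract (1)·D = 2x + 7. Remainder: 0.

R = [0]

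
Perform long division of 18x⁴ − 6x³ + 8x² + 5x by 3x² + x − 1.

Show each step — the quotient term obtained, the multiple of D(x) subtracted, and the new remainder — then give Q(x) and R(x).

Q(x) = 6x² − 4x + 6; R(x) = −5x + 6

Step 1: lead(18x⁴ − 6x³ + 8x² + 5x) ÷ lead(D) = 18x⁴ ÷ 3x² = 6x². Subtract (6x²)·D = 18x⁴ + 6x³ − 6x². Remainder: −12x³ + 14x² + 5x.
Step 2: lead(−12x³ + 14x² + 5x) ÷ lead(D) = −12x³ ÷ 3x² = −4x. Subtract (−4x)·D = −12x³ − 4x² + 4x. Remainder: 18x² + x.
Step 3: lead(18x² + x) ÷ lead(D) = 18x² ÷ 3x² = 6. Subtract (6)·D = 18x² + 6x − 6. Remainder: −5x + 6.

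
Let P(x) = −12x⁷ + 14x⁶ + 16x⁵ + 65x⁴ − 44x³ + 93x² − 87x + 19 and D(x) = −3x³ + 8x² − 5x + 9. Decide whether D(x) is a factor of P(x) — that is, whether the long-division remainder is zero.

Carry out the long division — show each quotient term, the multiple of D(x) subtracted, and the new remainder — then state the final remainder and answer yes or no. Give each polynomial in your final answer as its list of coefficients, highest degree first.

R = [-4, 4, 1], so D(x) is not a factor of P(x). no

Step 1: lead(−12x⁷ + 14x⁶ + 16x⁵ + 65x⁴ − 44x³ + 93x² − 87x + 19) ÷ lead(D) = −12x⁷ ÷ −3x³ = 4x⁴. Subtract (4x⁴)·D = −12x⁷ + 32x⁶ − 20x⁵ + 36x⁴. Remainder: −18x⁶ + 36x⁵ + 29x⁴ − 44x³ + 93x² − 87x + 19.
Step 2: lead(−18x⁶ + 36x⁵ + 29x⁴ − 44x³ + 93x² − 87x + 19) ÷ lead(D) = −18x⁶ ÷ −3x³ = 6x³. Subtract (6x³)·D = −18x⁶ + 48x⁵ − 30x⁴ + 54x³. Remainder: −12x⁵ + 59x⁴ − 98x³ + 93x² − 87x + 19.
Step 3: lead(−12x⁵ + 59x⁴ − 98x³ + 93x² − 87x + 19) ÷ lead(D) = −12x⁵ ÷ −3x³ = 4x². Subtract (4x²)·D = −12x⁵ + 32x⁴ − 20x³ + 36x². Remainder: 27x⁴ − 78x³ + 57x² − 87x + 19.
Step 4: lead(27x⁴ − 78x³ + 57x² − 87x + 19) ÷ lead(D) = 27x⁴ ÷ −3x³ = −9x. Subtract (−9x)·D = 27x⁴ − 72x³ + 45x² − 81x. Remainder: −6x³ + 12x² − 6x + 19.
Step 5: lead(−6x³ + 12x² − 6x + 19) ÷ lead(D) = −6x³ ÷ −3x³ = 2. Subtract (2)·D = −6x³ + 16x² − 10x + 18. Remainder: −4x² + 4x + 1.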